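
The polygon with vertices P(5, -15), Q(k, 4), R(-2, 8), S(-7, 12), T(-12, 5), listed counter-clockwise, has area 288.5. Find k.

The doubled signed area Σ (x_i y_{i+1} − x_{i+1} y_i) is linear in k.
With k=0 it equals 324; the coefficient of k is 23 (from the two edges through Q).
So 23·k + 324 = 2·288.5 = 577 ⇒ k = 11.

11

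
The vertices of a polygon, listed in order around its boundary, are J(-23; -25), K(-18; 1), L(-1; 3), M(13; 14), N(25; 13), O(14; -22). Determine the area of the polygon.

1174

Apply the shoelace formula: 2A = Σ (x_i·y_{i+1} − x_{i+1}·y_i), indices taken mod 6.
Cross-terms: -473, -53, -53, -181, -732, -856  ⇒  Σ = -2348
Area = |Σ|/2 = 1174.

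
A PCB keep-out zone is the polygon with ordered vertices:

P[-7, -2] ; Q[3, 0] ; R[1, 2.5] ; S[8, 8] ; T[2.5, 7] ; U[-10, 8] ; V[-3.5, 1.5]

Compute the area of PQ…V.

79

Apply Gauss's area formula: 2A = Σ (x_i·y_{i+1} − x_{i+1}·y_i), indices taken mod 7.
P→Q: (-7)(0) − (3)(-2) = 6
Q→R: (3)(2.5) − (1)(0) = 7.5
R→S: (1)(8) − (8)(2.5) = -12
S→T: (8)(7) − (2.5)(8) = 36
T→U: (2.5)(8) − (-10)(7) = 90
U→V: (-10)(1.5) − (-3.5)(8) = 13
V→P: (-3.5)(-2) − (-7)(1.5) = 17.5
Σ = 158
Area = |Σ|/2 = 79.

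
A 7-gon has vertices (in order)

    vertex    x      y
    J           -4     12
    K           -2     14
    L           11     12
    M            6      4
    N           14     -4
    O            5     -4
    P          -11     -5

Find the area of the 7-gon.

Apply the surveyor's formula: 2A = Σ (x_i·y_{i+1} − x_{i+1}·y_i), indices taken mod 7.
Σ = (-32) + (-178) + (-28) + (-80) + (-36) + (-69) + (-152) = -575
Area = |Σ|/2 = 287.5.

287.5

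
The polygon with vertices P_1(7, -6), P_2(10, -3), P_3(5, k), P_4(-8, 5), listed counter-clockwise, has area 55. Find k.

1

Write out the shoelace sum; only the two edges meeting at P_3 involve k:
2·Area = [(10·k − 5·(-3)) + (5·5 − (-8)·k)] + 52
       = 18·k + 92 = 110
⇒ k = 1.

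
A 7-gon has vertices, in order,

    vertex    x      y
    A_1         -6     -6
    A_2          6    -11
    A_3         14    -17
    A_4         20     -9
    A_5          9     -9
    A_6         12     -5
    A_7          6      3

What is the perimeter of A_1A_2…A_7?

74

|A_1A_2| = √((12)² + (-5)²) = √169 = 13
|A_2A_3| = √((8)² + (-6)²) = √100 = 10
|A_3A_4| = √((6)² + (8)²) = √100 = 10
|A_4A_5| = √((-11)² + (0)²) = √121 = 11
|A_5A_6| = √((3)² + (4)²) = √25 = 5
|A_6A_7| = √((-6)² + (8)²) = √100 = 10
|A_7A_1| = √((-12)² + (-9)²) = √225 = 15
Perimeter = 13 + 10 + 10 + 11 + 5 + 10 + 15 = 74.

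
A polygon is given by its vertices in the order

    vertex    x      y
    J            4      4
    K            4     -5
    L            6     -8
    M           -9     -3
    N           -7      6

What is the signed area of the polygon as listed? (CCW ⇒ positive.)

J→K: (4)(-5) − (4)(4) = -36
K→L: (4)(-8) − (6)(-5) = -2
L→M: (6)(-3) − (-9)(-8) = -90
M→N: (-9)(6) − (-7)(-3) = -75
N→J: (-7)(4) − (4)(6) = -52
Σ = -255
Signed area = Σ/2 = -127.5 (negative ⇒ clockwise traversal).

-127.5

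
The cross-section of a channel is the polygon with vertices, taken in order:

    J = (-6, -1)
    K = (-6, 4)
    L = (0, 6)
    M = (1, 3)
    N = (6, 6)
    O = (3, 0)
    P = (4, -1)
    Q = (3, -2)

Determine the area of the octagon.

62.5

Apply Gauss's area formula: 2A = Σ (x_i·y_{i+1} − x_{i+1}·y_i), indices taken mod 8.
Cross-terms: -30, -36, -6, -12, -18, -3, -5, -15  ⇒  Σ = -125
Area = |Σ|/2 = 62.5.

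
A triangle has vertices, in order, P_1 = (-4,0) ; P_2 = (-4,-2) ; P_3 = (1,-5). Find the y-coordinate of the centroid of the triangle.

Apply the shoelace (surveyor's) formula. First the cross-terms c_i = x_i·y_{i+1} − x_{i+1}·y_i:
  8, 22, -20  ⇒  2A = 10, A = 5.
Then Σ (y_i + y_{i+1})·c_i = -70, so ȳ = -70 / (6·5) = -7/3.

-7/3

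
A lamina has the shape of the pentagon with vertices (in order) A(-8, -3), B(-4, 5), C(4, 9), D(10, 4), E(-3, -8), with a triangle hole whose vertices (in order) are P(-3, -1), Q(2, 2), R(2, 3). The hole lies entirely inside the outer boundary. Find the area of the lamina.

Outer boundary:
Apply Gauss's area formula: 2A = Σ (x_i·y_{i+1} − x_{i+1}·y_i), indices taken mod 5.
A→B: (-8)(5) − (-4)(-3) = -52
B→C: (-4)(9) − (4)(5) = -56
C→D: (4)(4) − (10)(9) = -74
D→E: (10)(-8) − (-3)(4) = -68
E→A: (-3)(-3) − (-8)(-8) = -55
Σ = -305
Area = |Σ|/2 = 152.5.
Hole:
Apply Gauss's area formula: 2A = Σ (x_i·y_{i+1} − x_{i+1}·y_i), indices taken mod 3.
P→Q: (-3)(2) − (2)(-1) = -4
Q→R: (2)(3) − (2)(2) = 2
R→P: (2)(-1) − (-3)(3) = 7
Σ = 5
Area = |Σ|/2 = 2.5.
Net area = 152.5 − 2.5 = 150.

150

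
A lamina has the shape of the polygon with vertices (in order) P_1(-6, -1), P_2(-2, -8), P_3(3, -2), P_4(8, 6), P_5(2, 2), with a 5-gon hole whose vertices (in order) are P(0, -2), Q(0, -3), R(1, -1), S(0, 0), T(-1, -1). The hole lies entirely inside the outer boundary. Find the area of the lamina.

58.5

Outer boundary:
Apply the shoelace (surveyor's) formula: 2A = Σ (x_i·y_{i+1} − x_{i+1}·y_i), indices taken mod 5.
Cross-terms: 46, 28, 34, 4, 10  ⇒  Σ = 122
Area = |Σ|/2 = 61.
Hole:
P→Q: (0)(-3) − (0)(-2) = 0
Q→R: (0)(-1) − (1)(-3) = 3
R→S: (1)(0) − (0)(-1) = 0
S→T: (0)(-1) − (-1)(0) = 0
T→P: (-1)(-2) − (0)(-1) = 2
Σ = 5
Area = |Σ|/2 = 2.5.
Net area = 61 − 2.5 = 58.5.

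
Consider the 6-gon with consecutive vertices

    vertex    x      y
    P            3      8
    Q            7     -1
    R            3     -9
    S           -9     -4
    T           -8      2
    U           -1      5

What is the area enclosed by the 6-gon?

161.5

Apply the shoelace (surveyor's) formula: 2A = Σ (x_i·y_{i+1} − x_{i+1}·y_i), indices taken mod 6.
Σ = (-59) + (-60) + (-93) + (-50) + (-38) + (-23) = -323
Area = |Σ|/2 = 161.5.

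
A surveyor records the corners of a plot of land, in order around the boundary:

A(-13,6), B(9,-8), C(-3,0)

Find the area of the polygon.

4

Σ = (50) + (-24) + (-18) = 8
Area = |Σ|/2 = 4.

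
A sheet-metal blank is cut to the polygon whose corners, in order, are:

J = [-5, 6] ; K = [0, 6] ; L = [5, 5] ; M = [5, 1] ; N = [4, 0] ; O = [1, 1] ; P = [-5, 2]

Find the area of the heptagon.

46.5

Σ = (-30) + (-30) + (-20) + (-4) + (4) + (7) + (-20) = -93
Area = |Σ|/2 = 46.5.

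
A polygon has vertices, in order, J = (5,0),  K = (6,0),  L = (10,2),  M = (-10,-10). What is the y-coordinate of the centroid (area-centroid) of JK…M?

Apply the shoelace (surveyor's) formula. First the cross-terms c_i = x_i·y_{i+1} − x_{i+1}·y_i:
  0, 12, -80, 50  ⇒  2A = -18, A = -9.
Then Σ (y_i + y_{i+1})·c_i = 164, so ȳ = 164 / (6·(-9)) = -82/27.

-82/27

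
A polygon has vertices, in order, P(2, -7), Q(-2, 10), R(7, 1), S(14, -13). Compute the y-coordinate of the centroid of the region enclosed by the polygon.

-214/81

Apply the shoelace (surveyor's) formula. First the cross-terms c_i = x_i·y_{i+1} − x_{i+1}·y_i:
  6, -72, -105, -72  ⇒  2A = -243, A = -121.5.
Then Σ (y_i + y_{i+1})·c_i = 1926, so ȳ = 1926 / (6·(-121.5)) = -214/81.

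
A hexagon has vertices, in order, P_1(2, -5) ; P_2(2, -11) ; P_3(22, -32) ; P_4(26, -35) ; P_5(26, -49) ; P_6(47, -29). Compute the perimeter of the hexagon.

|P_1P_2| = √((0)² + (-6)²) = √36 = 6
|P_2P_3| = √((20)² + (-21)²) = √841 = 29
|P_3P_4| = √((4)² + (-3)²) = √25 = 5
|P_4P_5| = √((0)² + (-14)²) = √196 = 14
|P_5P_6| = √((21)² + (20)²) = √841 = 29
|P_6P_1| = √((-45)² + (24)²) = √2601 = 51
Perimeter = 6 + 29 + 5 + 14 + 29 + 51 = 134.

134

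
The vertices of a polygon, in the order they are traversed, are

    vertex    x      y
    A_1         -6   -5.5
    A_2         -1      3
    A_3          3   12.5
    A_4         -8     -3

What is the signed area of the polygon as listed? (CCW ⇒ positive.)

Apply Gauss's area formula: 2A = Σ (x_i·y_{i+1} − x_{i+1}·y_i), indices taken mod 4.
Σ = (-23.5) + (-21.5) + (91) + (26) = 72
Signed area = Σ/2 = 36 (positive ⇒ counter-clockwise traversal).

36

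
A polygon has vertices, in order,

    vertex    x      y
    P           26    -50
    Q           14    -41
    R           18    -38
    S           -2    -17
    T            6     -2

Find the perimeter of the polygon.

|PQ| = √((-12)² + (9)²) = √225 = 15
|QR| = √((4)² + (3)²) = √25 = 5
|RS| = √((-20)² + (21)²) = √841 = 29
|ST| = √((8)² + (15)²) = √289 = 17
|TP| = √((20)² + (-48)²) = √2704 = 52
Perimeter = 15 + 5 + 29 + 17 + 52 = 118.

118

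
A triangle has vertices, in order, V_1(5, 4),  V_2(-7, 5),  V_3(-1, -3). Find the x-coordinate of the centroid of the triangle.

Apply the surveyor's formula. First the cross-terms c_i = x_i·y_{i+1} − x_{i+1}·y_i:
  53, 26, 11  ⇒  2A = 90, A = 45.
Then Σ (x_i + x_{i+1})·c_i = -270, so x̄ = -270 / (6·45) = -1.

-1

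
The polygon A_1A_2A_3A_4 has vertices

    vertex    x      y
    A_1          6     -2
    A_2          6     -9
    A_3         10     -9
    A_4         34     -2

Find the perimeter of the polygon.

64

|A_1A_2| = √((0)² + (-7)²) = √49 = 7
|A_2A_3| = √((4)² + (0)²) = √16 = 4
|A_3A_4| = √((24)² + (7)²) = √625 = 25
|A_4A_1| = √((-28)² + (0)²) = √784 = 28
Perimeter = 7 + 4 + 25 + 28 = 64.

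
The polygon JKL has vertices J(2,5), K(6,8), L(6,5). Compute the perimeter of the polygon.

|JK| = √((4)² + (3)²) = √25 = 5
|KL| = √((0)² + (-3)²) = √9 = 3
|LJ| = √((-4)² + (0)²) = √16 = 4
Perimeter = 5 + 3 + 4 = 12.

12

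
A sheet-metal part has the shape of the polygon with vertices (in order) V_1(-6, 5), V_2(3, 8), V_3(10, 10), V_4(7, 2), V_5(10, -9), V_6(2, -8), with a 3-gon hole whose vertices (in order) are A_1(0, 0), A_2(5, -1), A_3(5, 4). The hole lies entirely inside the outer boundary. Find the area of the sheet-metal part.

160.5

Outer boundary:
Cross-terms: -63, -50, -50, -83, -62, -38  ⇒  Σ = -346
Area = |Σ|/2 = 173.
Hole:
Cross-terms: 0, 25, 0  ⇒  Σ = 25
Area = |Σ|/2 = 12.5.
Net area = 173 − 12.5 = 160.5.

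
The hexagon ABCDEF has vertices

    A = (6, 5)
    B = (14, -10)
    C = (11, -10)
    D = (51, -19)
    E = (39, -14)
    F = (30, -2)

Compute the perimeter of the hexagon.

|AB| = √((8)² + (-15)²) = √289 = 17
|BC| = √((-3)² + (0)²) = √9 = 3
|CD| = √((40)² + (-9)²) = √1681 = 41
|DE| = √((-12)² + (5)²) = √169 = 13
|EF| = √((-9)² + (12)²) = √225 = 15
|FA| = √((-24)² + (7)²) = √625 = 25
Perimeter = 17 + 3 + 41 + 13 + 15 + 25 = 114.

114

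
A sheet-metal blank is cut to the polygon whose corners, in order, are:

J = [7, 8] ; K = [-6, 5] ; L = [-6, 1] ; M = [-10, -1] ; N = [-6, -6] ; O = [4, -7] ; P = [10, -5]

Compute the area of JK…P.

204

Apply the surveyor's formula: 2A = Σ (x_i·y_{i+1} − x_{i+1}·y_i), indices taken mod 7.
Σ = (83) + (24) + (16) + (54) + (66) + (50) + (115) = 408
Area = |Σ|/2 = 204.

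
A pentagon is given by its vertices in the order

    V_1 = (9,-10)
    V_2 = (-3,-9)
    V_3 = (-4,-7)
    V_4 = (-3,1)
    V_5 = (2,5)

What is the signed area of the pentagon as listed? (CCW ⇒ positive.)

V_1→V_2: (9)(-9) − (-3)(-10) = -111
V_2→V_3: (-3)(-7) − (-4)(-9) = -15
V_3→V_4: (-4)(1) − (-3)(-7) = -25
V_4→V_5: (-3)(5) − (2)(1) = -17
V_5→V_1: (2)(-10) − (9)(5) = -65
Σ = -233
Signed area = Σ/2 = -116.5 (negative ⇒ clockwise traversal).

-116.5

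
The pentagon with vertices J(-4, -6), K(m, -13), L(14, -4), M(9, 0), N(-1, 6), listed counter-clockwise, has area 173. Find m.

The doubled signed area Σ (x_i y_{i+1} − x_{i+1} y_i) is linear in m.
With m=0 it equals 354; the coefficient of m is 2 (from the two edges through K).
So 2·m + 354 = 2·173 = 346 ⇒ m = -4.

-4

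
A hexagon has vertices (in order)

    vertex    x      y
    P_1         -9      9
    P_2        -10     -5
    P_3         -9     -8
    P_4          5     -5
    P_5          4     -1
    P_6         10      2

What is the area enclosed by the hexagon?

198

Apply the shoelace (surveyor's) formula: 2A = Σ (x_i·y_{i+1} − x_{i+1}·y_i), indices taken mod 6.
Σ = (135) + (35) + (85) + (15) + (18) + (108) = 396
Area = |Σ|/2 = 198.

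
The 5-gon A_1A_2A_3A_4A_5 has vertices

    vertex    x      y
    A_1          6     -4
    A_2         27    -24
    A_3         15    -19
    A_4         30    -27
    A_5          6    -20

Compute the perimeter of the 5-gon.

|A_1A_2| = √((21)² + (-20)²) = √841 = 29
|A_2A_3| = √((-12)² + (5)²) = √169 = 13
|A_3A_4| = √((15)² + (-8)²) = √289 = 17
|A_4A_5| = √((-24)² + (7)²) = √625 = 25
|A_5A_1| = √((0)² + (16)²) = √256 = 16
Perimeter = 29 + 13 + 17 + 25 + 16 = 100.

100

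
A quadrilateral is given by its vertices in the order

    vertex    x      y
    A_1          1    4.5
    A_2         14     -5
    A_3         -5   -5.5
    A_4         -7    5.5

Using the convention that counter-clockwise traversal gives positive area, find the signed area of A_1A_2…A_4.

-136.5

Apply the shoelace (surveyor's) formula: 2A = Σ (x_i·y_{i+1} − x_{i+1}·y_i), indices taken mod 4.
Σ = (-68) + (-102) + (-66) + (-37) = -273
Signed area = Σ/2 = -136.5 (negative ⇒ clockwise traversal).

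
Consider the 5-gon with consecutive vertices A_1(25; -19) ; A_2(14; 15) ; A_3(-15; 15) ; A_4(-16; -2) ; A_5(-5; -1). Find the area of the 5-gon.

Apply Gauss's area formula: 2A = Σ (x_i·y_{i+1} − x_{i+1}·y_i), indices taken mod 5.
Σ = (641) + (435) + (270) + (6) + (120) = 1472
Area = |Σ|/2 = 736.

736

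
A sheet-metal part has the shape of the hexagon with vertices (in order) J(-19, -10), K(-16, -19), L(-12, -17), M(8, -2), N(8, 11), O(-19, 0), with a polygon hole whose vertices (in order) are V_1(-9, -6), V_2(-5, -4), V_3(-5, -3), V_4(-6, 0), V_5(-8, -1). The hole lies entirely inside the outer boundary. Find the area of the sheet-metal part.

Outer boundary:
Apply the surveyor's formula: 2A = Σ (x_i·y_{i+1} − x_{i+1}·y_i), indices taken mod 6.
Cross-terms: 201, 44, 160, 104, 209, 190  ⇒  Σ = 908
Area = |Σ|/2 = 454.
Hole:
Apply the surveyor's formula: 2A = Σ (x_i·y_{i+1} − x_{i+1}·y_i), indices taken mod 5.
Cross-terms: 6, -5, -18, 6, 39  ⇒  Σ = 28
Area = |Σ|/2 = 14.
Net area = 454 − 14 = 440.

440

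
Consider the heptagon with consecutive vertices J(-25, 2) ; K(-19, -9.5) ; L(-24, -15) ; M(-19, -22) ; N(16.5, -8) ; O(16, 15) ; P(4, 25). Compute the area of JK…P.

J→K: (-25)(-9.5) − (-19)(2) = 275.5
K→L: (-19)(-15) − (-24)(-9.5) = 57
L→M: (-24)(-22) − (-19)(-15) = 243
M→N: (-19)(-8) − (16.5)(-22) = 515
N→O: (16.5)(15) − (16)(-8) = 375.5
O→P: (16)(25) − (4)(15) = 340
P→J: (4)(2) − (-25)(25) = 633
Σ = 2439
Area = |Σ|/2 = 1219.5.

1219.5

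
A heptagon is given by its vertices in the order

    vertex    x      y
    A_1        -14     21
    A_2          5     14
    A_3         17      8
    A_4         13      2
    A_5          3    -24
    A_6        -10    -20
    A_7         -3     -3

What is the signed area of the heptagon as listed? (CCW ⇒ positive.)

-661

Apply the shoelace (surveyor's) formula: 2A = Σ (x_i·y_{i+1} − x_{i+1}·y_i), indices taken mod 7.
A_1→A_2: (-14)(14) − (5)(21) = -301
A_2→A_3: (5)(8) − (17)(14) = -198
A_3→A_4: (17)(2) − (13)(8) = -70
A_4→A_5: (13)(-24) − (3)(2) = -318
A_5→A_6: (3)(-20) − (-10)(-24) = -300
A_6→A_7: (-10)(-3) − (-3)(-20) = -30
A_7→A_1: (-3)(21) − (-14)(-3) = -105
Σ = -1322
Signed area = Σ/2 = -661 (negative ⇒ clockwise traversal).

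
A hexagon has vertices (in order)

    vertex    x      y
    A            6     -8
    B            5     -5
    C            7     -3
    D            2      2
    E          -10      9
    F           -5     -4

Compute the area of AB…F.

Apply Gauss's area formula: 2A = Σ (x_i·y_{i+1} − x_{i+1}·y_i), indices taken mod 6.
Σ = (10) + (20) + (20) + (38) + (85) + (64) = 237
Area = |Σ|/2 = 118.5.

118.5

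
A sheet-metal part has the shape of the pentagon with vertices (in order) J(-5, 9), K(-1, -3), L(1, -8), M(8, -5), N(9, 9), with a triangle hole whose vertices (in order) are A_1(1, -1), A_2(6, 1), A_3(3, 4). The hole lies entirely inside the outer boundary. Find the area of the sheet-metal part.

Outer boundary:
Apply Gauss's area formula: 2A = Σ (x_i·y_{i+1} − x_{i+1}·y_i), indices taken mod 5.
Σ = (24) + (11) + (59) + (117) + (126) = 337
Area = |Σ|/2 = 168.5.
Hole:
Apply the shoelace (surveyor's) formula: 2A = Σ (x_i·y_{i+1} − x_{i+1}·y_i), indices taken mod 3.
Σ = (7) + (21) + (-7) = 21
Area = |Σ|/2 = 10.5.
Net area = 168.5 − 10.5 = 158.

158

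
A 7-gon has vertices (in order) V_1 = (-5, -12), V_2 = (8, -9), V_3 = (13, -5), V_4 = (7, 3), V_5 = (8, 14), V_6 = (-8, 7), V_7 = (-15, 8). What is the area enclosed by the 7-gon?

Apply the shoelace formula: 2A = Σ (x_i·y_{i+1} − x_{i+1}·y_i), indices taken mod 7.
Σ = (141) + (77) + (74) + (74) + (168) + (41) + (220) = 795
Area = |Σ|/2 = 397.5.

397.5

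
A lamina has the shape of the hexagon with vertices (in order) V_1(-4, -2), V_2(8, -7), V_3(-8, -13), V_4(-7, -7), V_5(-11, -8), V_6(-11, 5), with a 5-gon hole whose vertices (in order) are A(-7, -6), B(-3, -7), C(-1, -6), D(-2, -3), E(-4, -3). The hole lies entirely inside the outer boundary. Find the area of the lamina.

Outer boundary:
Apply the shoelace formula: 2A = Σ (x_i·y_{i+1} − x_{i+1}·y_i), indices taken mod 6.
Cross-terms: 44, -160, -35, -21, -143, 42  ⇒  Σ = -273
Area = |Σ|/2 = 136.5.
Hole:
Σ = (31) + (11) + (-9) + (-6) + (3) = 30
Area = |Σ|/2 = 15.
Net area = 136.5 − 15 = 121.5.

121.5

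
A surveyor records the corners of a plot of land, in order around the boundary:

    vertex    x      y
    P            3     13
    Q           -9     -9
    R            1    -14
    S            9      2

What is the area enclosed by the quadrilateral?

232

P→Q: (3)(-9) − (-9)(13) = 90
Q→R: (-9)(-14) − (1)(-9) = 135
R→S: (1)(2) − (9)(-14) = 128
S→P: (9)(13) − (3)(2) = 111
Σ = 464
Area = |Σ|/2 = 232.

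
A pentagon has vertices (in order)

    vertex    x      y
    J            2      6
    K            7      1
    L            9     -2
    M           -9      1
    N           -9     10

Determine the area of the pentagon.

Apply the surveyor's formula: 2A = Σ (x_i·y_{i+1} − x_{i+1}·y_i), indices taken mod 5.
J→K: (2)(1) − (7)(6) = -40
K→L: (7)(-2) − (9)(1) = -23
L→M: (9)(1) − (-9)(-2) = -9
M→N: (-9)(10) − (-9)(1) = -81
N→J: (-9)(6) − (2)(10) = -74
Σ = -227
Area = |Σ|/2 = 113.5.

113.5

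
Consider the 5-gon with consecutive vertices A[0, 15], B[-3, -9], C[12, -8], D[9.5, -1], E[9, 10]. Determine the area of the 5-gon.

240

Cross-terms: 45, 132, 64, 104, 135  ⇒  Σ = 480
Area = |Σ|/2 = 240.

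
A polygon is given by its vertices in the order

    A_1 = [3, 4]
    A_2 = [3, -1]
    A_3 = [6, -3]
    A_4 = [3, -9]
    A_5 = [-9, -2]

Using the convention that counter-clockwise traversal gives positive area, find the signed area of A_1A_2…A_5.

-90

Apply Gauss's area formula: 2A = Σ (x_i·y_{i+1} − x_{i+1}·y_i), indices taken mod 5.
Cross-terms: -15, -3, -45, -87, -30  ⇒  Σ = -180
Signed area = Σ/2 = -90 (negative ⇒ clockwise traversal).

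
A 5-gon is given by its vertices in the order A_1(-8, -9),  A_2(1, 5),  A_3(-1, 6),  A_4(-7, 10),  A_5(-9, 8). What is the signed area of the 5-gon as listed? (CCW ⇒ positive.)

95.5

Σ = (-31) + (11) + (32) + (34) + (145) = 191
Signed area = Σ/2 = 95.5 (positive ⇒ counter-clockwise traversal).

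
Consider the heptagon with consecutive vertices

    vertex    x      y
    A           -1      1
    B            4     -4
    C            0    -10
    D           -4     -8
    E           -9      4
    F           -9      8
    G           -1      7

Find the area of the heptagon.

Σ = (0) + (-40) + (-40) + (-88) + (-36) + (-55) + (6) = -253
Area = |Σ|/2 = 126.5.

126.5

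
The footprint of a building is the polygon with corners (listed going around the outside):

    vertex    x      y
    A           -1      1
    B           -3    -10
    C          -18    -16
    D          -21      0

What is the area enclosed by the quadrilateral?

238

Σ = (13) + (-132) + (-336) + (-21) = -476
Area = |Σ|/2 = 238.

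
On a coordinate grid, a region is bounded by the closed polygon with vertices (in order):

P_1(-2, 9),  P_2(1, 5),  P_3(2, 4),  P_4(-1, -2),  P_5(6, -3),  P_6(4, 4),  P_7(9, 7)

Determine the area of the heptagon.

56.5

Cross-terms: -19, -6, 0, 15, 36, -8, 95  ⇒  Σ = 113
Area = |Σ|/2 = 56.5.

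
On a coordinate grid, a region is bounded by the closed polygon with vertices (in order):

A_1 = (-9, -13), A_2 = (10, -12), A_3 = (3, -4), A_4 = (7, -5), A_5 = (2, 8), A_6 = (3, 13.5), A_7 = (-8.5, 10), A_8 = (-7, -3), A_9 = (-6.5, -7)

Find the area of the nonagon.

Apply the shoelace formula: 2A = Σ (x_i·y_{i+1} − x_{i+1}·y_i), indices taken mod 9.
Σ = (238) + (-4) + (13) + (66) + (3) + (144.75) + (95.5) + (29.5) + (21.5) = 607.25
Area = |Σ|/2 = 303.625.

303.625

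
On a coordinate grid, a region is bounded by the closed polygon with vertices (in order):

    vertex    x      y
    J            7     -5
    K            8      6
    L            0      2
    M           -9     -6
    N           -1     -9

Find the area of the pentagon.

Apply the shoelace (surveyor's) formula: 2A = Σ (x_i·y_{i+1} − x_{i+1}·y_i), indices taken mod 5.
Σ = (82) + (16) + (18) + (75) + (68) = 259
Area = |Σ|/2 = 129.5.

129.5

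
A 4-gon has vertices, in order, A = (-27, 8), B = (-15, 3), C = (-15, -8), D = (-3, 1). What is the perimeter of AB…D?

|AB| = √((12)² + (-5)²) = √169 = 13
|BC| = √((0)² + (-11)²) = √121 = 11
|CD| = √((12)² + (9)²) = √225 = 15
|DA| = √((-24)² + (7)²) = √625 = 25
Perimeter = 13 + 11 + 15 + 25 = 64.

64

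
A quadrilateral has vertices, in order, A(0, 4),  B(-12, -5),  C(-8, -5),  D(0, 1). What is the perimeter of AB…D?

32

|AB| = √((-12)² + (-9)²) = √225 = 15
|BC| = √((4)² + (0)²) = √16 = 4
|CD| = √((8)² + (6)²) = √100 = 10
|DA| = √((0)² + (3)²) = √9 = 3
Perimeter = 15 + 4 + 10 + 3 = 32.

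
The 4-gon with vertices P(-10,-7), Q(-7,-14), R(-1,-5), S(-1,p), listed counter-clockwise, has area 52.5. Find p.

The doubled signed area Σ (x_i y_{i+1} − x_{i+1} y_i) is linear in p.
With p=0 it equals 114; the coefficient of p is 9 (from the two edges through S).
So 9·p + 114 = 2·52.5 = 105 ⇒ p = -1.

-1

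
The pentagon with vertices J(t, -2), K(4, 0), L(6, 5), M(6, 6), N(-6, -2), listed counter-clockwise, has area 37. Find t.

The doubled signed area Σ (x_i y_{i+1} − x_{i+1} y_i) is linear in t.
With t=0 it equals 70; the coefficient of t is 2 (from the two edges through J).
So 2·t + 70 = 2·37 = 74 ⇒ t = 2.

2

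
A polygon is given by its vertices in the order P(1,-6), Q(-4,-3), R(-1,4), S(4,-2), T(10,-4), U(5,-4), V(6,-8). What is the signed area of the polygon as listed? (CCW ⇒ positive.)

-60

Σ = (-27) + (-19) + (-14) + (4) + (-20) + (-16) + (-28) = -120
Signed area = Σ/2 = -60 (negative ⇒ clockwise traversal).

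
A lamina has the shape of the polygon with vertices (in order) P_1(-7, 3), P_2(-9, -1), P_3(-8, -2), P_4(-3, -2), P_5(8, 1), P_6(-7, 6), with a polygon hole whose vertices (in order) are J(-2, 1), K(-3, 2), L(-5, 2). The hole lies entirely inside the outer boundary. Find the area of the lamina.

70.5

Outer boundary:
Apply the shoelace formula: 2A = Σ (x_i·y_{i+1} − x_{i+1}·y_i), indices taken mod 6.
Σ = (34) + (10) + (10) + (13) + (55) + (21) = 143
Area = |Σ|/2 = 71.5.
Hole:
Σ = (-1) + (4) + (-1) = 2
Area = |Σ|/2 = 1.
Net area = 71.5 − 1 = 70.5.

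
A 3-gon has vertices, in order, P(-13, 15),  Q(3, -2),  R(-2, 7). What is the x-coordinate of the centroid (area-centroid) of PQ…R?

-4

Apply the surveyor's formula. First the cross-terms c_i = x_i·y_{i+1} − x_{i+1}·y_i:
  -19, 17, 61  ⇒  2A = 59, A = 29.5.
Then Σ (x_i + x_{i+1})·c_i = -708, so x̄ = -708 / (6·29.5) = -4.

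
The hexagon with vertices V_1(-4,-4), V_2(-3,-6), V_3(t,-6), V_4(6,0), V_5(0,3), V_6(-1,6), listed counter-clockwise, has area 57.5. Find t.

Write out the shoelace sum; only the two edges meeting at V_3 involve t:
2·Area = [((-3)·(-6) − t·(-6)) + (t·0 − 6·(-6))] + 61
       = 6·t + 115 = 115
⇒ t = 0.

0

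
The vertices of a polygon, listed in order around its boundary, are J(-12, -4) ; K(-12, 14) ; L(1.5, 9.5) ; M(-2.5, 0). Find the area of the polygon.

158.625

J→K: (-12)(14) − (-12)(-4) = -216
K→L: (-12)(9.5) − (1.5)(14) = -135
L→M: (1.5)(0) − (-2.5)(9.5) = 23.75
M→J: (-2.5)(-4) − (-12)(0) = 10
Σ = -317.25
Area = |Σ|/2 = 158.625.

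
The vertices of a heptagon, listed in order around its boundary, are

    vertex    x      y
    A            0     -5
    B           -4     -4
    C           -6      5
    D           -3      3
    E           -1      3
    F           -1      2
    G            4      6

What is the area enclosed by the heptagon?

53

Σ = (-20) + (-44) + (-3) + (-6) + (1) + (-14) + (-20) = -106
Area = |Σ|/2 = 53.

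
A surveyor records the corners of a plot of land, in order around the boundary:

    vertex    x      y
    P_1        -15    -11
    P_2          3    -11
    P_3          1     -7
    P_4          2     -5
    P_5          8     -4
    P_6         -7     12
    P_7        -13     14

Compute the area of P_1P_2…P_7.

Apply the surveyor's formula: 2A = Σ (x_i·y_{i+1} − x_{i+1}·y_i), indices taken mod 7.
P_1→P_2: (-15)(-11) − (3)(-11) = 198
P_2→P_3: (3)(-7) − (1)(-11) = -10
P_3→P_4: (1)(-5) − (2)(-7) = 9
P_4→P_5: (2)(-4) − (8)(-5) = 32
P_5→P_6: (8)(12) − (-7)(-4) = 68
P_6→P_7: (-7)(14) − (-13)(12) = 58
P_7→P_1: (-13)(-11) − (-15)(14) = 353
Σ = 708
Area = |Σ|/2 = 354.

354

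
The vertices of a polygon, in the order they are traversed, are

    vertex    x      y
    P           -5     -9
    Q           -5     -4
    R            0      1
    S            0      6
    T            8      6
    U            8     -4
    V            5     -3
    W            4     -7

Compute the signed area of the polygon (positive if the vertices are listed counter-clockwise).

-128

Apply the shoelace formula: 2A = Σ (x_i·y_{i+1} − x_{i+1}·y_i), indices taken mod 8.
Σ = (-25) + (-5) + (0) + (-48) + (-80) + (-4) + (-23) + (-71) = -256
Signed area = Σ/2 = -128 (negative ⇒ clockwise traversal).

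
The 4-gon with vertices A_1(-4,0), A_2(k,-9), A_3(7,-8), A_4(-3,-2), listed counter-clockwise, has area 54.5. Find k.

-7

Write out the shoelace sum; only the two edges meeting at A_2 involve k:
2·Area = [((-4)·(-9) − k·0) + (k·(-8) − 7·(-9))] + -46
       = -8·k + 53 = 109
⇒ k = -7.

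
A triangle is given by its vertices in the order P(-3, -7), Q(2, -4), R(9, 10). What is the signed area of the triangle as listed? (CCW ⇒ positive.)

Apply the surveyor's formula: 2A = Σ (x_i·y_{i+1} − x_{i+1}·y_i), indices taken mod 3.
Σ = (26) + (56) + (-33) = 49
Signed area = Σ/2 = 24.5 (positive ⇒ counter-clockwise traversal).

24.5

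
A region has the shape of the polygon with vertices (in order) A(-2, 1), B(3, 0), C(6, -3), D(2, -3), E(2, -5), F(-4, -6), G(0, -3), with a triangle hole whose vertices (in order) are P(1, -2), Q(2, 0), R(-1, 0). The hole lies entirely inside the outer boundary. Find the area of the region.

Outer boundary:
A→B: (-2)(0) − (3)(1) = -3
B→C: (3)(-3) − (6)(0) = -9
C→D: (6)(-3) − (2)(-3) = -12
D→E: (2)(-5) − (2)(-3) = -4
E→F: (2)(-6) − (-4)(-5) = -32
F→G: (-4)(-3) − (0)(-6) = 12
G→A: (0)(1) − (-2)(-3) = -6
Σ = -54
Area = |Σ|/2 = 27.
Hole:
Apply Gauss's area formula: 2A = Σ (x_i·y_{i+1} − x_{i+1}·y_i), indices taken mod 3.
Σ = (4) + (0) + (2) = 6
Area = |Σ|/2 = 3.
Net area = 27 − 3 = 24.

24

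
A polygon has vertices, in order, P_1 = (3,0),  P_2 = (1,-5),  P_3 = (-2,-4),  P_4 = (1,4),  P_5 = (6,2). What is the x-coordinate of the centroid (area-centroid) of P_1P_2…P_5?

Apply the surveyor's formula. First the cross-terms c_i = x_i·y_{i+1} − x_{i+1}·y_i:
  -15, -14, -4, -22, -6  ⇒  2A = -61, A = -30.5.
Then Σ (x_i + x_{i+1})·c_i = -250, so x̄ = -250 / (6·(-30.5)) = 250/183.

250/183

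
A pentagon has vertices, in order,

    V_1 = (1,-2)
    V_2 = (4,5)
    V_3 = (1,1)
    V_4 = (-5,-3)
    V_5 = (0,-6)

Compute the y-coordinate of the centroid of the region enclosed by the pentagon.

-289/150

Apply the shoelace formula. First the cross-terms c_i = x_i·y_{i+1} − x_{i+1}·y_i:
  13, -1, 2, 30, 6  ⇒  2A = 50, A = 25.
Then Σ (y_i + y_{i+1})·c_i = -289, so ȳ = -289 / (6·25) = -289/150.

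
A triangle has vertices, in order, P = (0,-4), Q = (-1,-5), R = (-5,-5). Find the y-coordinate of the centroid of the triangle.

-14/3

Apply the shoelace formula. First the cross-terms c_i = x_i·y_{i+1} − x_{i+1}·y_i:
  -4, -20, 20  ⇒  2A = -4, A = -2.
Then Σ (y_i + y_{i+1})·c_i = 56, so ȳ = 56 / (6·(-2)) = -14/3.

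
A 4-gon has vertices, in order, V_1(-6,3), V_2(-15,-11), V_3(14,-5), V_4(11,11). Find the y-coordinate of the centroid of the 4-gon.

-239/243

Apply the shoelace formula. First the cross-terms c_i = x_i·y_{i+1} − x_{i+1}·y_i:
  111, 229, 209, 99  ⇒  2A = 648, A = 324.
Then Σ (y_i + y_{i+1})·c_i = -1912, so ȳ = -1912 / (6·324) = -239/243.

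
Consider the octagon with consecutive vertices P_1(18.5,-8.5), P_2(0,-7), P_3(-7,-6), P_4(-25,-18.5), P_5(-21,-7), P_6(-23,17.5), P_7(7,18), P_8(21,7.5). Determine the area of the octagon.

Apply the surveyor's formula: 2A = Σ (x_i·y_{i+1} − x_{i+1}·y_i), indices taken mod 8.
Σ = (-129.5) + (-49) + (-20.5) + (-213.5) + (-528.5) + (-536.5) + (-325.5) + (-317.25) = -2120.25
Area = |Σ|/2 = 1060.125.

1060.125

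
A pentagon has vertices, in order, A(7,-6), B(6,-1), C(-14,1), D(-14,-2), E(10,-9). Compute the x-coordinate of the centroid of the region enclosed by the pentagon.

-317/159

Apply the shoelace formula. First the cross-terms c_i = x_i·y_{i+1} − x_{i+1}·y_i:
  29, -8, 42, 146, 3  ⇒  2A = 212, A = 106.
Then Σ (x_i + x_{i+1})·c_i = -1268, so x̄ = -1268 / (6·106) = -317/159.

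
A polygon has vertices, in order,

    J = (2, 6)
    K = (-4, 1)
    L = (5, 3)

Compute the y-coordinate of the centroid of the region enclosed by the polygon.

10/3

Apply Gauss's area formula. First the cross-terms c_i = x_i·y_{i+1} − x_{i+1}·y_i:
  26, -17, 24  ⇒  2A = 33, A = 16.5.
Then Σ (y_i + y_{i+1})·c_i = 330, so ȳ = 330 / (6·16.5) = 10/3.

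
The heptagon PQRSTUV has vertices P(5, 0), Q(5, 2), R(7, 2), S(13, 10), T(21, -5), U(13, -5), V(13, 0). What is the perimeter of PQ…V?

|PQ| = √((0)² + (2)²) = √4 = 2
|QR| = √((2)² + (0)²) = √4 = 2
|RS| = √((6)² + (8)²) = √100 = 10
|ST| = √((8)² + (-15)²) = √289 = 17
|TU| = √((-8)² + (0)²) = √64 = 8
|UV| = √((0)² + (5)²) = √25 = 5
|VP| = √((-8)² + (0)²) = √64 = 8
Perimeter = 2 + 2 + 10 + 17 + 8 + 5 + 8 = 52.

52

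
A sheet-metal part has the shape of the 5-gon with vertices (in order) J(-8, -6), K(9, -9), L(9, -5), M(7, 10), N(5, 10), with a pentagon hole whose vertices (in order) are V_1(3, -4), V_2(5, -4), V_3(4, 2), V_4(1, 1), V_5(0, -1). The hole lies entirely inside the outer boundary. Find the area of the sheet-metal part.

Outer boundary:
Σ = (126) + (36) + (125) + (20) + (50) = 357
Area = |Σ|/2 = 178.5.
Hole:
V_1→V_2: (3)(-4) − (5)(-4) = 8
V_2→V_3: (5)(2) − (4)(-4) = 26
V_3→V_4: (4)(1) − (1)(2) = 2
V_4→V_5: (1)(-1) − (0)(1) = -1
V_5→V_1: (0)(-4) − (3)(-1) = 3
Σ = 38
Area = |Σ|/2 = 19.
Net area = 178.5 − 19 = 159.5.

159.5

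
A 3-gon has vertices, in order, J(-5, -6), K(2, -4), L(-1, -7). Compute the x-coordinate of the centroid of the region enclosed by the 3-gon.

-4/3

Apply the surveyor's formula. First the cross-terms c_i = x_i·y_{i+1} − x_{i+1}·y_i:
  32, -18, -29  ⇒  2A = -15, A = -7.5.
Then Σ (x_i + x_{i+1})·c_i = 60, so x̄ = 60 / (6·(-7.5)) = -4/3.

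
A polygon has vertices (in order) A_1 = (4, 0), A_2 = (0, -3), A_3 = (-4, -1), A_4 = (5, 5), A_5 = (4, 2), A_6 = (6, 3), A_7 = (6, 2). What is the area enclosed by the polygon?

Cross-terms: -12, -12, -15, -10, 0, -6, -8  ⇒  Σ = -63
Area = |Σ|/2 = 31.5.

31.5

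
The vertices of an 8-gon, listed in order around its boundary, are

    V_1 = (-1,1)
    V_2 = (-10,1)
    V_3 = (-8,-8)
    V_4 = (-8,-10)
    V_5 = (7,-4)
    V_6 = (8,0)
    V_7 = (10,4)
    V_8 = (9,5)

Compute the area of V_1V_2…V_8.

153.5

Σ = (9) + (88) + (16) + (102) + (32) + (32) + (14) + (14) = 307
Area = |Σ|/2 = 153.5.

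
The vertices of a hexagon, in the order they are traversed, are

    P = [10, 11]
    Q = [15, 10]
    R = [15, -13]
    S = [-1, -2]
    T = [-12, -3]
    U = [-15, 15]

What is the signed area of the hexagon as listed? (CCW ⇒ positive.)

-507

Σ = (-65) + (-345) + (-43) + (-21) + (-225) + (-315) = -1014
Signed area = Σ/2 = -507 (negative ⇒ clockwise traversal).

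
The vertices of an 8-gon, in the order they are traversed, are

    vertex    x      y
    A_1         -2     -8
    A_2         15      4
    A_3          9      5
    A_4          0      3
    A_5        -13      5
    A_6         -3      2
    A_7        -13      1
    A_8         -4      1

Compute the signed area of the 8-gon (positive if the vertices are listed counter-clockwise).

Apply Gauss's area formula: 2A = Σ (x_i·y_{i+1} − x_{i+1}·y_i), indices taken mod 8.
Σ = (112) + (39) + (27) + (39) + (-11) + (23) + (-9) + (34) = 254
Signed area = Σ/2 = 127 (positive ⇒ counter-clockwise traversal).

127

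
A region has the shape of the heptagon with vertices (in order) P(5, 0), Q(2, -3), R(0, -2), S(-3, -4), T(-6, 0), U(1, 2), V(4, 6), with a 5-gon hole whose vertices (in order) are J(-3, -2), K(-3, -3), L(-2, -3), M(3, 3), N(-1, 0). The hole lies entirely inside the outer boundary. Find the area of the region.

39.5

Outer boundary:
Σ = (-15) + (-4) + (-6) + (-24) + (-12) + (-2) + (-30) = -93
Area = |Σ|/2 = 46.5.
Hole:
Σ = (3) + (3) + (3) + (3) + (2) = 14
Area = |Σ|/2 = 7.
Net area = 46.5 − 7 = 39.5.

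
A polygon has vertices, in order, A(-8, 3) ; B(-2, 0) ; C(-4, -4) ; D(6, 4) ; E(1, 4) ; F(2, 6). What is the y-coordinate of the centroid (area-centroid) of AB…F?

102/47

Apply Gauss's area formula. First the cross-terms c_i = x_i·y_{i+1} − x_{i+1}·y_i:
  6, 8, 8, 20, -2, 54  ⇒  2A = 94, A = 47.
Then Σ (y_i + y_{i+1})·c_i = 612, so ȳ = 612 / (6·47) = 102/47.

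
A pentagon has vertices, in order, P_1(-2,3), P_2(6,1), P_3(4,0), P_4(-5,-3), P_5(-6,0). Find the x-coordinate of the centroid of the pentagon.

Apply the shoelace formula. First the cross-terms c_i = x_i·y_{i+1} − x_{i+1}·y_i:
  -20, -4, -12, -18, -18  ⇒  2A = -72, A = -36.
Then Σ (x_i + x_{i+1})·c_i = 234, so x̄ = 234 / (6·(-36)) = -13/12.

-13/12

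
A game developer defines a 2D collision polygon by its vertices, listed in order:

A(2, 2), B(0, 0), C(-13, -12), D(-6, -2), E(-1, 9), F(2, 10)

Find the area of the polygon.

Apply Gauss's area formula: 2A = Σ (x_i·y_{i+1} − x_{i+1}·y_i), indices taken mod 6.
Cross-terms: 0, 0, -46, -56, -28, -16  ⇒  Σ = -146
Area = |Σ|/2 = 73.

73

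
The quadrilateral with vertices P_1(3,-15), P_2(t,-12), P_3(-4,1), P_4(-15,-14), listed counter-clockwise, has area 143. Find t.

Write out the shoelace sum; only the two edges meeting at P_2 involve t:
2·Area = [(3·(-12) − t·(-15)) + (t·1 − (-4)·(-12))] + 338
       = 16·t + 254 = 286
⇒ t = 2.

2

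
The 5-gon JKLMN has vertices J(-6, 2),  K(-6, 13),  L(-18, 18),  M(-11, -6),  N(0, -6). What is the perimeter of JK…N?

|JK| = √((0)² + (11)²) = √121 = 11
|KL| = √((-12)² + (5)²) = √169 = 13
|LM| = √((7)² + (-24)²) = √625 = 25
|MN| = √((11)² + (0)²) = √121 = 11
|NJ| = √((-6)² + (8)²) = √100 = 10
Perimeter = 11 + 13 + 25 + 11 + 10 = 70.

70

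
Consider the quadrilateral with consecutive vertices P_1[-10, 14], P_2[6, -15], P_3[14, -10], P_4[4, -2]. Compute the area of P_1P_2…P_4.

132

Σ = (66) + (150) + (12) + (36) = 264
Area = |Σ|/2 = 132.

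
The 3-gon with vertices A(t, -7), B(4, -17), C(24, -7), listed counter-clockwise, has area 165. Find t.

The doubled signed area Σ (x_i y_{i+1} − x_{i+1} y_i) is linear in t.
With t=0 it equals 240; the coefficient of t is -10 (from the two edges through A).
So -10·t + 240 = 2·165 = 330 ⇒ t = -9.

-9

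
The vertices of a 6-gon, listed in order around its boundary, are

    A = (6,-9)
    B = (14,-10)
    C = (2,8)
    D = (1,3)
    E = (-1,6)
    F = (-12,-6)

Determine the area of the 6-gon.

Apply the shoelace formula: 2A = Σ (x_i·y_{i+1} − x_{i+1}·y_i), indices taken mod 6.
Cross-terms: 66, 132, -2, 9, 78, 144  ⇒  Σ = 427
Area = |Σ|/2 = 213.5.

213.5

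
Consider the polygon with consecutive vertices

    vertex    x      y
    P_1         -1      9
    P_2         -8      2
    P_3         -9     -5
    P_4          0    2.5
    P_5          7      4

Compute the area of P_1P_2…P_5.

77.5

P_1→P_2: (-1)(2) − (-8)(9) = 70
P_2→P_3: (-8)(-5) − (-9)(2) = 58
P_3→P_4: (-9)(2.5) − (0)(-5) = -22.5
P_4→P_5: (0)(4) − (7)(2.5) = -17.5
P_5→P_1: (7)(9) − (-1)(4) = 67
Σ = 155
Area = |Σ|/2 = 77.5.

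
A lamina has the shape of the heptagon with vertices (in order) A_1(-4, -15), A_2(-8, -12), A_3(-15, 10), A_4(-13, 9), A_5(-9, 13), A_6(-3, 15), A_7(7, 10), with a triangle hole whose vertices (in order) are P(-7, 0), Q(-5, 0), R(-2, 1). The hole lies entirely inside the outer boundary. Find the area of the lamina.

359.5

Outer boundary:
Apply the surveyor's formula: 2A = Σ (x_i·y_{i+1} − x_{i+1}·y_i), indices taken mod 7.
Cross-terms: -72, -260, -5, -88, -96, -135, -65  ⇒  Σ = -721
Area = |Σ|/2 = 360.5.
Hole:
Apply the shoelace formula: 2A = Σ (x_i·y_{i+1} − x_{i+1}·y_i), indices taken mod 3.
Σ = (0) + (-5) + (7) = 2
Area = |Σ|/2 = 1.
Net area = 360.5 − 1 = 359.5.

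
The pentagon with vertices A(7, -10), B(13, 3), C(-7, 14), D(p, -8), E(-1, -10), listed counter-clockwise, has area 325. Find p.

-7

The doubled signed area Σ (x_i y_{i+1} − x_{i+1} y_i) is linear in p.
With p=0 it equals 482; the coefficient of p is -24 (from the two edges through D).
So -24·p + 482 = 2·325 = 650 ⇒ p = -7.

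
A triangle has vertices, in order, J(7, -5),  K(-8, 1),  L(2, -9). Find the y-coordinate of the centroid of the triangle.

Apply the shoelace formula. First the cross-terms c_i = x_i·y_{i+1} − x_{i+1}·y_i:
  -33, 70, 53  ⇒  2A = 90, A = 45.
Then Σ (y_i + y_{i+1})·c_i = -1170, so ȳ = -1170 / (6·45) = -13/3.

-13/3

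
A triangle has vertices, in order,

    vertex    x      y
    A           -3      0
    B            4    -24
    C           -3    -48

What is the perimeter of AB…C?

98

|AB| = √((7)² + (-24)²) = √625 = 25
|BC| = √((-7)² + (-24)²) = √625 = 25
|CA| = √((0)² + (48)²) = √2304 = 48
Perimeter = 25 + 25 + 48 = 98.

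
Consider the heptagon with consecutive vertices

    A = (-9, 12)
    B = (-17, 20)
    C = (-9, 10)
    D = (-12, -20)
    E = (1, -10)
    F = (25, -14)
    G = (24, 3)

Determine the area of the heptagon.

718

A→B: (-9)(20) − (-17)(12) = 24
B→C: (-17)(10) − (-9)(20) = 10
C→D: (-9)(-20) − (-12)(10) = 300
D→E: (-12)(-10) − (1)(-20) = 140
E→F: (1)(-14) − (25)(-10) = 236
F→G: (25)(3) − (24)(-14) = 411
G→A: (24)(12) − (-9)(3) = 315
Σ = 1436
Area = |Σ|/2 = 718.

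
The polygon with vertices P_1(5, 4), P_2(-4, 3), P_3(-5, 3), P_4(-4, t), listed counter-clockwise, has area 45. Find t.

Write out the shoelace sum; only the two edges meeting at P_4 involve t:
2·Area = [((-5)·t − (-4)·3) + ((-4)·4 − 5·t)] + 34
       = -10·t + 30 = 90
⇒ t = -6.

-6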